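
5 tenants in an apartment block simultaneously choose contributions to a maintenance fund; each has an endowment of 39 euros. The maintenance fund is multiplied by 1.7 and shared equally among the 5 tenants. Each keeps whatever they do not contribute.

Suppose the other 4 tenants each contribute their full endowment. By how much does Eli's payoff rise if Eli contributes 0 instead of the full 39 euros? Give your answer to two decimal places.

Switching from a contribution of 39 to 0 lets Eli keep an extra 39 euros, but lowers the maintenance fund by 39, which costs Eli their own share of that drop: 1.7/5 × 39 = 13.26.
Net gain = 39 − 13.26 = 25.74. The private return per contributed unit (0.3400) is below 1, so free-riding is indeed the best response regardless of what the others do.

25.74 euros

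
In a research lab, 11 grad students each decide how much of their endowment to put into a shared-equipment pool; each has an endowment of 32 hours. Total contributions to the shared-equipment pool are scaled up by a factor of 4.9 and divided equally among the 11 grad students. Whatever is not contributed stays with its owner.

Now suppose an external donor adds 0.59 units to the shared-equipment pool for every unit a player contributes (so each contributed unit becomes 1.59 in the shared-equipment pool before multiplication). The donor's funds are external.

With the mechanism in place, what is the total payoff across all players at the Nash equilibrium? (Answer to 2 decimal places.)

The effective private return is 4.9 × 1.59 / 11 = 0.7083, which is still under 1, so the mechanism doesn't change anyone's dominant strategy: zero contribution.
Everyone keeps their endowment and the group total is 11 × 32 = 352.

352.00 hours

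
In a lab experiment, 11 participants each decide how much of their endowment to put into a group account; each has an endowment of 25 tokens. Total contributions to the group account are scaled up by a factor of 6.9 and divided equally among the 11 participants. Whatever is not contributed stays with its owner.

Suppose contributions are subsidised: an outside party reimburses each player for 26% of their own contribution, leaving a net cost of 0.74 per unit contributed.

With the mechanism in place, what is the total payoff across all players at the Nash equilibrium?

275.00 tokens

Even with the mechanism, each unit contributed returns only (6.9/11) / 0.74 = 0.8477 per unit of net cost, so contributing nothing is still dominant.
Everyone keeps their endowment and the group total is 11 × 25 = 275.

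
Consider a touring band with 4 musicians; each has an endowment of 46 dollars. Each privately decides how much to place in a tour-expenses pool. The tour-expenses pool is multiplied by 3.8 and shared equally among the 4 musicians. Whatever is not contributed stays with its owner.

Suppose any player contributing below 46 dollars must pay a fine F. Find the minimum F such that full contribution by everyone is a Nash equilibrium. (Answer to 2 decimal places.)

Given the others contribute fully, the best deviation is to contribute 0 (any partial contribution still incurs the fine and gives up units whose private return 0.9500 is below 1).
Deviating from 46 to 0 saves 46 dollars but forfeits the deviator's share of the drop in the tour-expenses pool: 3.8/4 × 46 = 43.70.
So the deviation gain is 46 − 43.70 = 2.30, and the fine must be at least 2.30 dollars to wipe it out.

2.30 dollars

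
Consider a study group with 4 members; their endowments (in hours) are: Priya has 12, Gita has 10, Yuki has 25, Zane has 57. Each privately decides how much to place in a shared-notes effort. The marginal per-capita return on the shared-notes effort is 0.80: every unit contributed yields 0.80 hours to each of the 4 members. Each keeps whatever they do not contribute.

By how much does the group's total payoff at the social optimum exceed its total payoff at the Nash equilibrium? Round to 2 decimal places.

The private return per contributed unit is 0.80 < 1 for everyone, so the Nash equilibrium is zero contribution and the group total is Σ E_j = 12 + 10 + 25 + 57 = 104.
Each contributed unit returns 3.200 to the group, so the social optimum is full contribution by everyone: group total = 3.200 × 104 = 332.80.
Efficiency loss = (3.200 − 1) × 104 = 228.80.

228.80 hours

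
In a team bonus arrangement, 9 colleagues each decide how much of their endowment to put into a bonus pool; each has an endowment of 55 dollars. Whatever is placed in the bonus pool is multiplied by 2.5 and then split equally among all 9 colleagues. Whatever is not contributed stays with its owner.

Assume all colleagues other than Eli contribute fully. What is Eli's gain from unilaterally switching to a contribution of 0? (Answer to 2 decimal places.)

Switching from a contribution of 55 to 0 lets Eli keep an extra 55 dollars, but lowers the bonus pool by 55, which costs Eli their own share of that drop: 2.5/9 × 55 = 15.28.
Net gain = 55 − 15.28 = 39.72. The private return per contributed unit (0.2778) is below 1, so free-riding is indeed the best response regardless of what the others do.

39.72 dollars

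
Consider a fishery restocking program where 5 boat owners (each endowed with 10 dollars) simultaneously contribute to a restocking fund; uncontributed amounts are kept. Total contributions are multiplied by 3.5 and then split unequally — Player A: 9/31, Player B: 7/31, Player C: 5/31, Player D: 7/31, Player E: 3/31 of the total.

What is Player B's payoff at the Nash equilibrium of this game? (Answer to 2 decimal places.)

17.90 dollars

Player j's private return per contributed unit is 3.5 × (j's share). Contributing is weakly dominant for j when that share is at least 1/3.5 = 0.2857, and contributing 0 is dominant otherwise.
The only share above 0.2857 is Player A's 9/31, contributing 10; the remaining 4 contribute 0. Total contributed: 10.
Player B keeps 10 and receives 3.5 × 10 × 7/31 = 7.90 from the restocking fund, for a payoff of 17.90.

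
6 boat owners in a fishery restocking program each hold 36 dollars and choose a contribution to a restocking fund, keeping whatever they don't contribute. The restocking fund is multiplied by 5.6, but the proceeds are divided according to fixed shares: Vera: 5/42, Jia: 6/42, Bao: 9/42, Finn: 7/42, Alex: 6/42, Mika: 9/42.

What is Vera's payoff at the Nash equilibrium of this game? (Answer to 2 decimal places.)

84.00 dollars

Each unit j contributes comes back to j as 5.6 × (j's share), so j prefers to contribute only if that share exceeds 1/5.6 = 0.1786; otherwise keeping the unit dominates.
Bao and Mika clear that bar, contributing 36 each; the remaining 4 contribute 0. Total contributed: 72.
Vera keeps 36 and receives 5.6 × 72 × 5/42 = 48.00 from the restocking fund, for a payoff of 84.00.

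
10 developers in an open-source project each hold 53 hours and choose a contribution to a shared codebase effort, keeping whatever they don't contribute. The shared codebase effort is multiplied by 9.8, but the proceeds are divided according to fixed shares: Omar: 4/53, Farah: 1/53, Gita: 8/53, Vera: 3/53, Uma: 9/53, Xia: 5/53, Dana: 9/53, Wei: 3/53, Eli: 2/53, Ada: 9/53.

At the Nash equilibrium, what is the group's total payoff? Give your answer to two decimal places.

Each unit j contributes comes back to j as 9.8 × (j's share), so j prefers to contribute only if that share exceeds 1/9.8 = 0.1020; otherwise keeping the unit dominates.
Gita, Uma, Dana and Ada clear that bar, contributing 53 each; the remaining 6 contribute 0. Total contributed: 212.
The shared codebase effort pays out 9.8 × 212 = 2077.60 in total (split across the unequal shares, but the aggregate is all that matters for the group sum).
The 6 free-riders keep 53 each, adding 318. Group total = 318 + 2077.60 = 2395.60.

2395.60 hours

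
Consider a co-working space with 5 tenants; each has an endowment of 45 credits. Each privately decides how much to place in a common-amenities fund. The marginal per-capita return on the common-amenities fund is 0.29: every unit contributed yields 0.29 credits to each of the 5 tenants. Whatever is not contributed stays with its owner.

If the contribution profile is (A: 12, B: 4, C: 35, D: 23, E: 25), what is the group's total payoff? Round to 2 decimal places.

Total contributed: 12 + 4 + 35 + 23 + 25 = 99; total kept: 5 × 45 − 99 = 126.
The common-amenities fund pays out 0.29 × 5 × 99 = 143.55 in aggregate.
Group total = 126 + 143.55 = 269.55.

269.55 credits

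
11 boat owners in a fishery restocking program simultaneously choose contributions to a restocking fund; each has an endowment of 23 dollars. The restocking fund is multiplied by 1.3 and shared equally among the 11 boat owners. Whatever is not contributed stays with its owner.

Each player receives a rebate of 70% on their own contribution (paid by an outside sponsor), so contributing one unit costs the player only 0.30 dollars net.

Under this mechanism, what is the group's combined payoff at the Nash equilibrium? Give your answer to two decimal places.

With the mechanism, a contributed unit returns (1.3/11) / 0.30 = 0.3939 per unit of net cost — still below 1 — so contributing 0 remains dominant for every player.
At the Nash equilibrium no one contributes; group total payoff = 11 × 23 = 253.

253.00 dollars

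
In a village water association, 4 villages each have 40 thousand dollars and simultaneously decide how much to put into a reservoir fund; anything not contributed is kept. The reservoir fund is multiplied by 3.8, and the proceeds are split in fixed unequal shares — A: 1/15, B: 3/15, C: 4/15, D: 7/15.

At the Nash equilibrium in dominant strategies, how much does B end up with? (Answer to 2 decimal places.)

100.80 thousand dollars

Each unit j contributes comes back to j as 3.8 × (j's share), so j prefers to contribute only if that share exceeds 1/3.8 = 0.2632; otherwise keeping the unit dominates.
The shares above 0.2632 belong to C and D, contributing 40 each; the remaining 2 contribute 0. Total contributed: 80.
B keeps 40 and receives 3.8 × 80 × 3/15 = 60.80 from the reservoir fund, for a payoff of 100.80.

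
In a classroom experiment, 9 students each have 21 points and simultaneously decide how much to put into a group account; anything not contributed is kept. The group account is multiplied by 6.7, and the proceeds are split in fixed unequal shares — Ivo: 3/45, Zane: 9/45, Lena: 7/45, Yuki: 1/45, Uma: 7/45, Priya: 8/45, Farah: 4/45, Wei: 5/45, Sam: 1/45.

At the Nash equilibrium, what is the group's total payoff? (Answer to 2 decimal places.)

Player j's private return per contributed unit is 6.7 × (j's share). Contributing is weakly dominant for j when that share is at least 1/6.7 = 0.1493, and contributing 0 is dominant otherwise.
Zane, Lena, Uma and Priya are above the threshold, contributing 21 each; the remaining 5 contribute 0. Total contributed: 84.
The group account pays out 6.7 × 84 = 562.80 in total (split across the unequal shares, but the aggregate is all that matters for the group sum).
The 5 free-riders keep 21 each, adding 105. Group total = 105 + 562.80 = 667.80.

667.80 points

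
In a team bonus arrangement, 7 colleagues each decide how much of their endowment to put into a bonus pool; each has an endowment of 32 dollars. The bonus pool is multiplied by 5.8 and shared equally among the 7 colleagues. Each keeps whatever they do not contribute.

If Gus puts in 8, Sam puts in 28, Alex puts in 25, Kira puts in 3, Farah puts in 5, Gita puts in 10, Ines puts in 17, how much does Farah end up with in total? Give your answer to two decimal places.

Total contributed: 8 + 28 + 25 + 3 + 5 + 10 + 17 = 96.
Each receives 5.8 × 96 / 7 = 79.54 from the bonus pool.
Farah keeps 32 − 5 = 27, so Farah's payoff is 27 + 79.54 = 106.54.

106.54 dollars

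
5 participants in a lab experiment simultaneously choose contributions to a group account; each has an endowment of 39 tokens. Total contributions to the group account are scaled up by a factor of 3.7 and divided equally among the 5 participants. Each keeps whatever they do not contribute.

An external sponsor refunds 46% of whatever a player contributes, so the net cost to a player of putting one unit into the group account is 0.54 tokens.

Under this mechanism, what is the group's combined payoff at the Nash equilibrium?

811.20 tokens

The effective private return per unit is now (3.7/5) / 0.54 = 1.3704 > 1, so every player's dominant strategy flips to full contribution.
So the Nash equilibrium is full contribution by all 5; the group earns 5 × (39 × 0.46 + 3.7 × 39) = 811.20.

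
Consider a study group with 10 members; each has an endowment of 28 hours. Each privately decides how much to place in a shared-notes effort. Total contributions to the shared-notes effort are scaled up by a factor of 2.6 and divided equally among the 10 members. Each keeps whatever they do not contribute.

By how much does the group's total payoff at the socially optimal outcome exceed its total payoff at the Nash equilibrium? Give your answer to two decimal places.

Each contributed unit returns 2.6/10 = 0.2600 to its contributor — below 1 — so contributing 0 is dominant for every player. At the Nash equilibrium everyone keeps their 28, and the group total is 10 × 28 = 280.
Each contributed unit returns 2.600 to the group as a whole (0.2600 to each of 10 players), which exceeds 1, so the social optimum is full contribution: group total = 2.600 × 280 = 728.00.
Efficiency loss = 728.00 − 280 = 448.00.

448.00 hours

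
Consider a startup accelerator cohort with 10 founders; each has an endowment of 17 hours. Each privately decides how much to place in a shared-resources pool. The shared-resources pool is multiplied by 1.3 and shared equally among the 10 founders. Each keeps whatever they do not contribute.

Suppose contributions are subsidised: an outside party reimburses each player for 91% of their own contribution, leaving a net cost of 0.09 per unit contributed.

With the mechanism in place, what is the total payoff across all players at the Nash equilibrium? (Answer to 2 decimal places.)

Under the mechanism each unit contributed yields (1.3/10) / 0.09 = 1.4444 back to its contributor per unit of net cost, which exceeds 1, making full contribution the dominant choice for everyone.
At the Nash equilibrium everyone contributes 17. Group total payoff = 10 × (17 × 0.91 + 1.3 × 17) = 375.70.

375.70 hours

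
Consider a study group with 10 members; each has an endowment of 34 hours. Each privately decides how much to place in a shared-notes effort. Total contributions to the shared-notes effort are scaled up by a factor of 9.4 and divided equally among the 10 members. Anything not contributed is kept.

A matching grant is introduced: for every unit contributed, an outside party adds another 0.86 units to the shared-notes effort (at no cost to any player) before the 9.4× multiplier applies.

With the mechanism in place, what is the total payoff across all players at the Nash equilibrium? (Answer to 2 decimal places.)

With the mechanism, a contributed unit returns 9.4 × 1.86 / 10 = 1.7484 per unit of net cost to the contributor — now above 1 — so contributing fully is weakly dominant for every player.
So the Nash equilibrium is full contribution by all 10; the group earns 9.4 × 1.86 × 340 = 5944.56.

5944.56 hours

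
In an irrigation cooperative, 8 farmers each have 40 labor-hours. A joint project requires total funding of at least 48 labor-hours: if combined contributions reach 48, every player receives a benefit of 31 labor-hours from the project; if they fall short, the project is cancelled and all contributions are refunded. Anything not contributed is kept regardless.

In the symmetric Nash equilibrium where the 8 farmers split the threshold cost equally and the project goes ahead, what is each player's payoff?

65 labor-hours

Equal share of the threshold: 48/8 = 6.
At this profile no one gains by cutting their contribution: any cut drops the total below 48, the project is cancelled, contributions are refunded, and the deviator ends with 40, which is less than 40 − 6 + 31 = 65. Contributing more than 6 just wastes the excess. So contributing exactly 6 is a best response.
Each player's payoff: 40 − 6 + 31 = 65.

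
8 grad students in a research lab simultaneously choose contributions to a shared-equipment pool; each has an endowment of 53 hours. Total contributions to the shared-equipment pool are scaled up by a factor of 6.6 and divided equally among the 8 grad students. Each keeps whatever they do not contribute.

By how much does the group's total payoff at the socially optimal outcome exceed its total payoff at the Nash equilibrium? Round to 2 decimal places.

2374.40 hours

Each contributed unit returns 6.6/8 = 0.8250 to its contributor — below 1 — so contributing 0 is dominant for every player. At the Nash equilibrium everyone keeps their 53, and the group total is 8 × 53 = 424.
Each contributed unit returns 6.600 to the group as a whole (0.8250 to each of 8 players), which exceeds 1, so the social optimum is full contribution: group total = 6.600 × 424 = 2798.40.
Efficiency loss = 2798.40 − 424 = 2374.40.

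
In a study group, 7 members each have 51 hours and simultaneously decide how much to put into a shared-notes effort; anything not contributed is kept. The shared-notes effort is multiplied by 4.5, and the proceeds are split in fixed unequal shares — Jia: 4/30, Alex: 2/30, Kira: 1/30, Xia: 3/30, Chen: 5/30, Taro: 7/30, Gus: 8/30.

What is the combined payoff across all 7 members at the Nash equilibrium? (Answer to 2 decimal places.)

For player j, contributing a unit is worthwhile iff 4.5 × (j's share) ≥ 1, i.e. iff j's share is at least 0.2222.
Taro and Gus are above the threshold, contributing 51 each; the remaining 5 contribute 0. Total contributed: 102.
The shared-notes effort pays out 4.5 × 102 = 459.00 in total (split across the unequal shares, but the aggregate is all that matters for the group sum).
The 5 free-riders keep 51 each, adding 255. Group total = 255 + 459.00 = 714.00.

714.00 hours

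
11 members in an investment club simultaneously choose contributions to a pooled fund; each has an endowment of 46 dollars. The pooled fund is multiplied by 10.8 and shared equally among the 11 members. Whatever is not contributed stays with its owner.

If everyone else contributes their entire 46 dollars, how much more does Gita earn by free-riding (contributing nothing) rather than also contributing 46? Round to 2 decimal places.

Switching from a contribution of 46 to 0 lets Gita keep an extra 46 dollars, but lowers the pooled fund by 46, which costs Gita their own share of that drop: 10.8/11 × 46 = 45.16.
Net gain = 46 − 45.16 = 0.84. The private return per contributed unit (0.9818) is below 1, so free-riding is indeed the best response regardless of what the others do.

0.84 dollars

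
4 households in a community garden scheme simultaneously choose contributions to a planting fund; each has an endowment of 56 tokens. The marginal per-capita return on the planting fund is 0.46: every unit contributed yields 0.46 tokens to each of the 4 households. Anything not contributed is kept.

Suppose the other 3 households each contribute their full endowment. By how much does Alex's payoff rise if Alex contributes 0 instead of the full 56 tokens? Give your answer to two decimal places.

30.24 tokens

Switching from a contribution of 56 to 0 lets Alex keep an extra 56 tokens, but lowers the planting fund by 56, which costs Alex their own share of that drop: 0.46 × 56 = 25.76.
Net gain = 56 − 25.76 = 30.24. The private return per contributed unit (0.46) is below 1, so free-riding is indeed the best response regardless of what the others do.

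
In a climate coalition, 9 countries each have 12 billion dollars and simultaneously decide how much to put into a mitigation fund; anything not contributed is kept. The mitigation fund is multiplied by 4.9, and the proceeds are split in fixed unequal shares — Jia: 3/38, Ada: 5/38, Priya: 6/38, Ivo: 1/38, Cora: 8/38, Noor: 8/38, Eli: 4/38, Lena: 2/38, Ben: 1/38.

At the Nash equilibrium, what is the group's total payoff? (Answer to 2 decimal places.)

Each unit j contributes comes back to j as 4.9 × (j's share), so j prefers to contribute only if that share exceeds 1/4.9 = 0.2041; otherwise keeping the unit dominates.
The shares above 0.2041 belong to Cora and Noor, contributing 12 each; the remaining 7 contribute 0. Total contributed: 24.
The mitigation fund pays out 4.9 × 24 = 117.60 in total (split across the unequal shares, but the aggregate is all that matters for the group sum).
The 7 free-riders keep 12 each, adding 84. Group total = 84 + 117.60 = 201.60.

201.60 billion dollars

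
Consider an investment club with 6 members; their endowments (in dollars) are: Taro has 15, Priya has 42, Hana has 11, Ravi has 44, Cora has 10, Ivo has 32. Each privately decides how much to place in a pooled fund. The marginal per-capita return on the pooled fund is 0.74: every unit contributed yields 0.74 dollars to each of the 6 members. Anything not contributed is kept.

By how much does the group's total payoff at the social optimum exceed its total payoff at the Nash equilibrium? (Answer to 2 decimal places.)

529.76 dollars

The private return per contributed unit is 0.74 < 1 for everyone, so the Nash equilibrium is zero contribution and the group total is Σ E_j = 15 + 42 + 11 + 44 + 10 + 32 = 154.
Each contributed unit returns 4.440 to the group, so the social optimum is full contribution by everyone: group total = 4.440 × 154 = 683.76.
Efficiency loss = (4.440 − 1) × 154 = 529.76.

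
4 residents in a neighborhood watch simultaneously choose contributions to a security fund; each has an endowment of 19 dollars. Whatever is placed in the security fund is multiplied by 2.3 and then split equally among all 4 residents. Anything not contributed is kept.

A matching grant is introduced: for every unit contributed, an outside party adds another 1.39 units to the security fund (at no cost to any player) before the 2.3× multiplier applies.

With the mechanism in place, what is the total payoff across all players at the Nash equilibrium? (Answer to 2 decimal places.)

Under the mechanism each unit contributed yields 2.3 × 2.39 / 4 = 1.3743 back to its contributor per unit of net cost, which exceeds 1, making full contribution the dominant choice for everyone.
At the Nash equilibrium everyone contributes 19. Group total payoff = 2.3 × 2.39 × 76 = 417.77.

417.77 dollars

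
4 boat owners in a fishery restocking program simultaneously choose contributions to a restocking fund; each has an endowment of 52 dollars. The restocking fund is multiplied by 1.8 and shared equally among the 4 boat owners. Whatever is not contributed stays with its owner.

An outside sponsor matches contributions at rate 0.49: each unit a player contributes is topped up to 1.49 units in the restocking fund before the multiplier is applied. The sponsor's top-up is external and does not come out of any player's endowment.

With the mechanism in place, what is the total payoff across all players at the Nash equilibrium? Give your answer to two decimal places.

208.00 dollars

Even with the mechanism, each unit contributed returns only 1.8 × 1.49 / 4 = 0.6705 per unit of net cost, so contributing nothing is still dominant.
At the Nash equilibrium no one contributes; group total payoff = 4 × 52 = 208.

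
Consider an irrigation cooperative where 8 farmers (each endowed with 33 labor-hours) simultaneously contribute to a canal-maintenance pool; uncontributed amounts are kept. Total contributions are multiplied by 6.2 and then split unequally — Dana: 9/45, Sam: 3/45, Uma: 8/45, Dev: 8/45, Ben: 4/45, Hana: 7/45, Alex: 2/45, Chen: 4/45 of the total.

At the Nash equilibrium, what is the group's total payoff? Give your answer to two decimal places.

Player j's private return per contributed unit is 6.2 × (j's share). Contributing is weakly dominant for j when that share is at least 1/6.2 = 0.1613, and contributing 0 is dominant otherwise.
Dana, Uma and Dev are above the threshold, contributing 33 each; the remaining 5 contribute 0. Total contributed: 99.
The canal-maintenance pool pays out 6.2 × 99 = 613.80 in total (split across the unequal shares, but the aggregate is all that matters for the group sum).
The 5 free-riders keep 33 each, adding 165. Group total = 165 + 613.80 = 778.80.

778.80 labor-hours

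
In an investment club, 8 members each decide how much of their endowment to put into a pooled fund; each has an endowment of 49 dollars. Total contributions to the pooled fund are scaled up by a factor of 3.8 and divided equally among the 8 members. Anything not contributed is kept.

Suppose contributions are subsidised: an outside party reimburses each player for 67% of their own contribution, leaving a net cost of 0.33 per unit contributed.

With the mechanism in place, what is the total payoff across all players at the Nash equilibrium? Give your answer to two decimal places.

1752.24 dollars

With the mechanism, a contributed unit returns (3.8/8) / 0.33 = 1.4394 per unit of net cost to the contributor — now above 1 — so contributing fully is weakly dominant for every player.
At the Nash equilibrium everyone contributes 49. Group total payoff = 8 × (49 × 0.67 + 3.8 × 49) = 1752.24.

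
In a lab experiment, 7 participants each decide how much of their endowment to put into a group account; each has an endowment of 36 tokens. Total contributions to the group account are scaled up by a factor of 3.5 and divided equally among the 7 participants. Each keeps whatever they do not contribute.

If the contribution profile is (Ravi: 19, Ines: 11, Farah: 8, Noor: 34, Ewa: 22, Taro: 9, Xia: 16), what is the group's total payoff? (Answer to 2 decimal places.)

549.50 tokens

Total contributed: 19 + 11 + 8 + 34 + 22 + 9 + 16 = 119; total kept: 7 × 36 − 119 = 133.
The group account pays out 3.5 × 119 = 416.50 in aggregate.
Group total = 133 + 416.50 = 549.50.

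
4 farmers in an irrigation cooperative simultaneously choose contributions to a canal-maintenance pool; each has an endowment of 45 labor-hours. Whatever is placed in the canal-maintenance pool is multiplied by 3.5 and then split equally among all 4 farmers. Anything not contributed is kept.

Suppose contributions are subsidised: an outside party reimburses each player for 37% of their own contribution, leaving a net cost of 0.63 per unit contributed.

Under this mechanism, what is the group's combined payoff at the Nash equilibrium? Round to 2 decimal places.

696.60 labor-hours

Under the mechanism each unit contributed yields (3.5/4) / 0.63 = 1.3889 back to its contributor per unit of net cost, which exceeds 1, making full contribution the dominant choice for everyone.
So the Nash equilibrium is full contribution by all 4; the group earns 4 × (45 × 0.37 + 3.5 × 45) = 696.60.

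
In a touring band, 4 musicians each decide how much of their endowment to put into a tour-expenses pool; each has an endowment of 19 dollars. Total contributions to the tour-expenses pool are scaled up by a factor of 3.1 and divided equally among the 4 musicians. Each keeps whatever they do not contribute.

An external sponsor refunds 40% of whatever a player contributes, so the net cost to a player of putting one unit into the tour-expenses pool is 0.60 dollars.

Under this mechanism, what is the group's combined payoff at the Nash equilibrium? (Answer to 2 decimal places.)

With the mechanism, a contributed unit returns (3.1/4) / 0.60 = 1.2917 per unit of net cost to the contributor — now above 1 — so contributing fully is weakly dominant for every player.
So the Nash equilibrium is full contribution by all 4; the group earns 4 × (19 × 0.40 + 3.1 × 19) = 266.00.

266.00 dollars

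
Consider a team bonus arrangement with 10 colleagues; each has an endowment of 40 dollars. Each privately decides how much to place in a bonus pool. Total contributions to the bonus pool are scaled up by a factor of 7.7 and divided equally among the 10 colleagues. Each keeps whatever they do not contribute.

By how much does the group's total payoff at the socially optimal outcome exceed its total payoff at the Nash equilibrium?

2680.00 dollars

Each contributed unit returns 7.7/10 = 0.7700 to its contributor — below 1 — so contributing 0 is dominant for every player. At the Nash equilibrium everyone keeps their 40, and the group total is 10 × 40 = 400.
Each contributed unit returns 7.700 to the group as a whole (0.7700 to each of 10 players), which exceeds 1, so the social optimum is full contribution: group total = 7.700 × 400 = 3080.00.
Efficiency loss = 3080.00 − 400 = 2680.00.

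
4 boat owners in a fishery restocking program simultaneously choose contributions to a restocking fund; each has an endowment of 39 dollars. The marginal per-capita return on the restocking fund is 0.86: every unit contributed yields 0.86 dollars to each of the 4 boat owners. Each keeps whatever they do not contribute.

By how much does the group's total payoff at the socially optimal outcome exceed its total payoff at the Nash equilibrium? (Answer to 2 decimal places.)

380.64 dollars

The private return per contributed unit is 0.86 < 1, so contributing 0 is dominant for every player. At the Nash equilibrium everyone keeps their 39, and the group total is 4 × 39 = 156.
Each contributed unit returns 3.440 to the group as a whole (0.86 to each of 4 players), which exceeds 1, so the social optimum is full contribution: group total = 3.440 × 156 = 536.64.
Efficiency loss = 536.64 − 156 = 380.64.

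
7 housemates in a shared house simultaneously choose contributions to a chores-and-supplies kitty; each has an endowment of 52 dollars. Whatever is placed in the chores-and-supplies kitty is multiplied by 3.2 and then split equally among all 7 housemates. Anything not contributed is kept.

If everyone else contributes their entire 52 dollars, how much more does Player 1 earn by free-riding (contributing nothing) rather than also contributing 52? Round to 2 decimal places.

28.23 dollars

Switching from a contribution of 52 to 0 lets Player 1 keep an extra 52 dollars, but lowers the chores-and-supplies kitty by 52, which costs Player 1 their own share of that drop: 3.2/7 × 52 = 23.77.
Net gain = 52 − 23.77 = 28.23. The private return per contributed unit (0.4571) is below 1, so free-riding is indeed the best response regardless of what the others do.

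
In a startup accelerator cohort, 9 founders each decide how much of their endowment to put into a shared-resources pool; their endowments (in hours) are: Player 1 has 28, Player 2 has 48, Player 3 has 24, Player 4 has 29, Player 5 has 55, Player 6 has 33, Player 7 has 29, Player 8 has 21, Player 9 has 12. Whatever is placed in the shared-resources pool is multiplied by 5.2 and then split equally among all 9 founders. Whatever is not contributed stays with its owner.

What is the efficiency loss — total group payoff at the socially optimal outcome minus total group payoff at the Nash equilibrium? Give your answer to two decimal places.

The private return per contributed unit is 5.2/9 = 0.5778 < 1 for every player regardless of endowment, so the Nash equilibrium is zero contribution and the group total is Σ E_j = 28 + 48 + 24 + 29 + 55 + 33 + 29 + 21 + 12 = 279.
Each contributed unit returns 5.200 to the group, so the social optimum is full contribution by everyone: group total = 5.200 × 279 = 1450.80.
Efficiency loss = (5.200 − 1) × 279 = 1171.80.

1171.80 hours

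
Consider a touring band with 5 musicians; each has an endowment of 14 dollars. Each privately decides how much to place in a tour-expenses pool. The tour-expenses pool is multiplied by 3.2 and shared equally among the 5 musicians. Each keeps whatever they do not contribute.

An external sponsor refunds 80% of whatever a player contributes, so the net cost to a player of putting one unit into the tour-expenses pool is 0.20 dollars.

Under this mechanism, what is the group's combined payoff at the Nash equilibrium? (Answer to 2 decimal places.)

280.00 dollars

The effective private return per unit is now (3.2/5) / 0.20 = 3.2000 > 1, so every player's dominant strategy flips to full contribution.
At the Nash equilibrium everyone contributes 14. Group total payoff = 5 × (14 × 0.80 + 3.2 × 14) = 280.00.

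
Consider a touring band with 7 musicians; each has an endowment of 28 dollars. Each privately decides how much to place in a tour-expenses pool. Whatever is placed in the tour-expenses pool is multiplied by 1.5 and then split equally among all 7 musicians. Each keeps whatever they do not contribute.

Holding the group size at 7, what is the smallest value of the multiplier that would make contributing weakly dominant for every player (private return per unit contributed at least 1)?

7

A contributed unit returns (multiplier)/7 to its contributor.
This reaches 1 exactly when the multiplier is 7.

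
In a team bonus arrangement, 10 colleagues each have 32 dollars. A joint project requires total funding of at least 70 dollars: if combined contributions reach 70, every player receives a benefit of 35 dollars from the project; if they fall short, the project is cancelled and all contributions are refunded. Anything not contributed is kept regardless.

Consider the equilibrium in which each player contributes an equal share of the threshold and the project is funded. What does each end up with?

Equal share of the threshold: 70/10 = 7.
At this profile no one gains by cutting their contribution: any cut drops the total below 70, the project is cancelled, contributions are refunded, and the deviator ends with 32, which is less than 32 − 7 + 35 = 60. Contributing more than 7 just wastes the excess. So contributing exactly 7 is a best response.
Each player's payoff: 32 − 7 + 35 = 60.

60 dollars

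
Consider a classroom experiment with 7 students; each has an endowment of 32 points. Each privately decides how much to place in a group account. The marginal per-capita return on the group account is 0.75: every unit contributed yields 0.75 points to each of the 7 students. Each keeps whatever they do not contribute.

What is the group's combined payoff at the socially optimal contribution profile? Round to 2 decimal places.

1176.00 points

Each contributed unit returns 5.250 to the group as a whole (0.75 to each of 7 players), which exceeds 1, so the social optimum is full contribution: group total = 5.250 × 224 = 1176.00.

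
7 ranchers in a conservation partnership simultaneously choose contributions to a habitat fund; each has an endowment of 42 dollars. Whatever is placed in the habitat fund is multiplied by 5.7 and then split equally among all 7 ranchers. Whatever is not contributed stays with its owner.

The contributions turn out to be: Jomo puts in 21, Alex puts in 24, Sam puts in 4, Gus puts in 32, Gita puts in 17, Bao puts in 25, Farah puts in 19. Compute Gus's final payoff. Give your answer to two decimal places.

Total contributed: 21 + 24 + 4 + 32 + 17 + 25 + 19 = 142.
Each receives 5.7 × 142 / 7 = 115.63 from the habitat fund.
Gus keeps 42 − 32 = 10, so Gus's payoff is 10 + 115.63 = 125.63.

125.63 dollars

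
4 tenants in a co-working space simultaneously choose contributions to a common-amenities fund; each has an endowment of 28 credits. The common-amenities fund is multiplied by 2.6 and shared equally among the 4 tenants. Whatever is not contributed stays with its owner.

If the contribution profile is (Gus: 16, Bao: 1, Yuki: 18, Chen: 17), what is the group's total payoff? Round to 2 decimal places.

195.20 credits

Total contributed: 16 + 1 + 18 + 17 = 52; total kept: 4 × 28 − 52 = 60.
The common-amenities fund pays out 2.6 × 52 = 135.20 in aggregate.
Group total = 60 + 135.20 = 195.20.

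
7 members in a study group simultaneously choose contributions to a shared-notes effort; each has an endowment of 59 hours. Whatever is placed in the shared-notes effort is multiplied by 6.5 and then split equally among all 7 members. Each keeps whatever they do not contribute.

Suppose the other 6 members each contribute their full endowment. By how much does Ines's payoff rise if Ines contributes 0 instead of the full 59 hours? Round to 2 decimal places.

4.21 hours

Switching from a contribution of 59 to 0 lets Ines keep an extra 59 hours, but lowers the shared-notes effort by 59, which costs Ines their own share of that drop: 6.5/7 × 59 = 54.79.
Net gain = 59 − 54.79 = 4.21. The private return per contributed unit (0.9286) is below 1, so free-riding is indeed the best response regardless of what the others do.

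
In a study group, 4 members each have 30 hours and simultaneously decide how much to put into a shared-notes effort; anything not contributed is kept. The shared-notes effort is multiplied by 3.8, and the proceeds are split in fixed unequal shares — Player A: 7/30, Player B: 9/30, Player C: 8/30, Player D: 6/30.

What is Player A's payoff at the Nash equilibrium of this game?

83.20 hours

Each unit j contributes comes back to j as 3.8 × (j's share), so j prefers to contribute only if that share exceeds 1/3.8 = 0.2632; otherwise keeping the unit dominates.
The shares above 0.2632 belong to Player B and Player C, contributing 30 each; the remaining 2 contribute 0. Total contributed: 60.
Player A keeps 30 and receives 3.8 × 60 × 7/30 = 53.20 from the shared-notes effort, for a payoff of 83.20.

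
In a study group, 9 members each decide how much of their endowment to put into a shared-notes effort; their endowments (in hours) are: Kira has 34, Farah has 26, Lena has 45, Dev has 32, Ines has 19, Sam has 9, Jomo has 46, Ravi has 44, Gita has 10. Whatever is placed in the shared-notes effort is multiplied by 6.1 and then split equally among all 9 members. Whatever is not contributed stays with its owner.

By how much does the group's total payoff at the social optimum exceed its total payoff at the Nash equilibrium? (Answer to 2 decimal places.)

The private return per contributed unit is 6.1/9 = 0.6778 < 1 for every player regardless of endowment, so the Nash equilibrium is zero contribution and the group total is Σ E_j = 34 + 26 + 45 + 32 + 19 + 9 + 46 + 44 + 10 = 265.
Each contributed unit returns 6.100 to the group, so the social optimum is full contribution by everyone: group total = 6.100 × 265 = 1616.50.
Efficiency loss = (6.100 − 1) × 265 = 1351.50.

1351.50 hours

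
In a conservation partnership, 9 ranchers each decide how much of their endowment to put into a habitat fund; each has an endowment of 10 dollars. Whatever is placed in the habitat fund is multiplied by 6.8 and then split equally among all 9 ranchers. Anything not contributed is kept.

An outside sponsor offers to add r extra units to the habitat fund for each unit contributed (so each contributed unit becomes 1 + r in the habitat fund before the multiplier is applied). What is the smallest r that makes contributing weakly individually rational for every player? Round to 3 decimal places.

With matching at rate r, one contributed unit becomes (1 + r) in the habitat fund and returns 6.8 × (1 + r) / 9 to the contributor.
Setting this equal to 1: 1 + r = 9/6.8 = 1.3235.
So the minimum matching rate is r = 1.3235 − 1 = 0.324.

0.324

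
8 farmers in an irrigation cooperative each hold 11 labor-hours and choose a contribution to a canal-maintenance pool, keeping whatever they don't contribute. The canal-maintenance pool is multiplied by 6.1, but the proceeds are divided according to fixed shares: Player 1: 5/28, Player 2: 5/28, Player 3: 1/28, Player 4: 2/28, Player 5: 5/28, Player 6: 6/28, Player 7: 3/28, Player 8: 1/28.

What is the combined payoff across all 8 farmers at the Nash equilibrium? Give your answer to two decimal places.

312.40 labor-hours

For player j, contributing a unit is worthwhile iff 6.1 × (j's share) ≥ 1, i.e. iff j's share is at least 0.1639.
Player 1, Player 2, Player 5 and Player 6 are above the threshold, contributing 11 each; the remaining 4 contribute 0. Total contributed: 44.
The canal-maintenance pool pays out 6.1 × 44 = 268.40 in total (split across the unequal shares, but the aggregate is all that matters for the group sum).
The 4 free-riders keep 11 each, adding 44. Group total = 44 + 268.40 = 312.40.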